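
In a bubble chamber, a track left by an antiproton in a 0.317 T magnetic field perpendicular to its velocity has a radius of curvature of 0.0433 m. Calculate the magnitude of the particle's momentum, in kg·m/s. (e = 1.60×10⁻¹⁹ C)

Since qvB = mv²/r, the momentum p = mv = qBr.
p = (1×1.60×10^-19)(0.317)(0.0433) = 2.20×10^-21 kg·m/s.

p ≈ 2.20×10^-21 kg·m/s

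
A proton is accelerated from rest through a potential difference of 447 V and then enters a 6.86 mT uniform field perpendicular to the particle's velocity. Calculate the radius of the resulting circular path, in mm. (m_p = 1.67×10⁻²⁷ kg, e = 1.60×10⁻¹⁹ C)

The kinetic energy gained is K = qV = (1×1.60×10^-19)(447) = 7.15×10^-17 J.
v = √(2K/m) = 2.93×10^5 m/s.
r = mv/(qB) = (1.67×10^-27)(2.93×10^5) / [(1×1.60×10^-19)(6.86×10^-3)] = 0.445 m.

r ≈ 445 mm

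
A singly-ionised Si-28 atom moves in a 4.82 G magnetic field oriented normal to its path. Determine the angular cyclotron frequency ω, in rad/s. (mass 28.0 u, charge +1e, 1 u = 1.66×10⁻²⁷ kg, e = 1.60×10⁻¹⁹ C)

ω ≈ 1660 rad/s

ω = qB/m = (1×1.60×10^-19)(4.82×10^-4) / (4.65×10^-26) = 1660 rad/s.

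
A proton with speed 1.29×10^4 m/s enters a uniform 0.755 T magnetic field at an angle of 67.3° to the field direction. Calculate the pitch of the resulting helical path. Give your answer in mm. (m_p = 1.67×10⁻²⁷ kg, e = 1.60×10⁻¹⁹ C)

pitch ≈ 0.432 mm

The velocity component along B is v∥ = v cos67.3° = 4980 m/s.
The cyclotron period T = 2πm/(qB) = 8.69×10^-8 s is set by m, q, B alone.
Pitch = v∥·T = (4980)(8.69×10^-8) = 4.32×10^-4 m.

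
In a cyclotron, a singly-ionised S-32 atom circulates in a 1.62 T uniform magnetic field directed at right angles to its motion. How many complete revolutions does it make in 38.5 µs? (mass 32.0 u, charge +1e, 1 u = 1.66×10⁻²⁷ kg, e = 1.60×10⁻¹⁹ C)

N = 29

T = 2πm/(qB) = 2π(5.312×10^-26) / [(1×1.60×10^-19)(1.62)] = 1.2877×10^-6 s.
N = t/T = 3.85×10^-5 / 1.2877×10^-6 ≈ 29.90, so 29 complete revolutions.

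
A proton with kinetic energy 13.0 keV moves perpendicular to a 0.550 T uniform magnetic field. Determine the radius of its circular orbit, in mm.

r ≈ 30.0 mm

Convert the energy: K = 13.0 keV = 2.08×10^-15 J.
v = √(2K/m) = √(2·2.08×10^-15/1.67×10^-27) = 1.58×10^6 m/s.
r = mv/(qB) = (1.67×10^-27)(1.58×10^6) / [(1×1.60×10^-19)(0.550)] = 0.0300 m.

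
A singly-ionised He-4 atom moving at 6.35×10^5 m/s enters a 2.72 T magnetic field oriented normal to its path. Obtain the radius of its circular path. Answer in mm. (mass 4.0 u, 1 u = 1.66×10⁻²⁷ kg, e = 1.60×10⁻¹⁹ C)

r ≈ 9.69 mm

The magnetic force provides the centripetal force: qvB = mv²/r, so r = mv/(qB).
r = (6.64×10^-27 kg)(6.35×10^5 m/s) / [(1×1.60×10^-19 C)(2.72 T)] = 9.69×10^-3 m.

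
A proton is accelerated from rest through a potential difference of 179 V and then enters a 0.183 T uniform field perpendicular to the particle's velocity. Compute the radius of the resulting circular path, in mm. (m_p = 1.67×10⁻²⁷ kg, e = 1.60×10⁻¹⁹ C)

r ≈ 10.6 mm

The kinetic energy gained is K = qV = (1×1.60×10^-19)(179) = 2.86×10^-17 J.
v = √(2K/m) = 1.85×10^5 m/s.
r = mv/(qB) = (1.67×10^-27)(1.85×10^5) / [(1×1.60×10^-19)(0.183)] = 0.0106 m.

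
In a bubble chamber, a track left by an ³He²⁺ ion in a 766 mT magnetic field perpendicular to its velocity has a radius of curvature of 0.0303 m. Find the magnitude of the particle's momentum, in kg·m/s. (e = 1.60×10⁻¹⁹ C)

p ≈ 7.43×10^-21 kg·m/s

Since qvB = mv²/r, the momentum p = mv = qBr.
p = (2×1.60×10^-19)(0.766)(0.0303) = 7.43×10^-21 kg·m/s.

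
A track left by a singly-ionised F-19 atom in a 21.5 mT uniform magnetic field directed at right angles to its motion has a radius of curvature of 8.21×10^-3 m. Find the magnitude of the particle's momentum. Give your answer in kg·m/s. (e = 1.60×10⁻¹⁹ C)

Since qvB = mv²/r, the momentum p = mv = qBr.
p = (1×1.60×10^-19)(0.0215)(8.21×10^-3) = 2.82×10^-23 kg·m/s.

p ≈ 2.82×10^-23 kg·m/s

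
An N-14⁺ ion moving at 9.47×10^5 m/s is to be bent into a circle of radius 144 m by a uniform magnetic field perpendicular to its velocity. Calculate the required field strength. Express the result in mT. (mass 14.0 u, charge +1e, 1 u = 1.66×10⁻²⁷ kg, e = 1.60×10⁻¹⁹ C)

qvB = mv²/r gives B = mv/(qr).
B = (2.32×10^-26)(9.47×10^5) / [(1×1.60×10^-19)(144)] = 9.55×10^-4 T.

B ≈ 0.955 mT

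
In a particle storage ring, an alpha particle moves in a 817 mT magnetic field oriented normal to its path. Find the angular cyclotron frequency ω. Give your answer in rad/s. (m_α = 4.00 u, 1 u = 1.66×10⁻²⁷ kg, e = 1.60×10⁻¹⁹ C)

ω = qB/m = (2×1.60×10^-19)(0.817) / (6.64×10^-27) = 3.94×10^7 rad/s.

ω ≈ 3.94×10^7 rad/s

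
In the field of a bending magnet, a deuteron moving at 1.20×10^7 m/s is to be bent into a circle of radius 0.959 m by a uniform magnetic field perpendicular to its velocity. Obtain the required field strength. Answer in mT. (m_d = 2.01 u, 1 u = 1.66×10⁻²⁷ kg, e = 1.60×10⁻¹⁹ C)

B ≈ 261 mT

qvB = mv²/r gives B = mv/(qr).
B = (3.34×10^-27)(1.20×10^7) / [(1×1.60×10^-19)(0.959)] = 0.261 T.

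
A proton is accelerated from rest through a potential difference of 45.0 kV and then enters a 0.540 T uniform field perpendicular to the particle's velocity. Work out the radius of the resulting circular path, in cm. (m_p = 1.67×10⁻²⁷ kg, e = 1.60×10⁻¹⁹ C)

The kinetic energy gained is K = qV = (1×1.60×10^-19)(4.50×10^4) = 7.20×10^-15 J.
v = √(2K/m) = 2.94×10^6 m/s.
r = mv/(qB) = (1.67×10^-27)(2.94×10^6) / [(1×1.60×10^-19)(0.540)] = 0.0568 m.

r ≈ 5.68 cm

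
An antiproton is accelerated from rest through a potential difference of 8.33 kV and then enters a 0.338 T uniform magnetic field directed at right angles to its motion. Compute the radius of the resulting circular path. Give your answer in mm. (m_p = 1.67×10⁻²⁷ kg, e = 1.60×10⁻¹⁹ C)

The kinetic energy gained is K = qV = (1×1.60×10^-19)(8330) = 1.33×10^-15 J.
v = √(2K/m) = 1.26×10^6 m/s.
r = mv/(qB) = (1.67×10^-27)(1.26×10^6) / [(1×1.60×10^-19)(0.338)] = 0.0390 m.

r ≈ 39.0 mm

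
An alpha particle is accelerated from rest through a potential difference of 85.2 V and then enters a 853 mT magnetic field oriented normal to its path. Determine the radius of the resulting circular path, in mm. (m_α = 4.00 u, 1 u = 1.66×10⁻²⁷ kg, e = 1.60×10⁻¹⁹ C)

The kinetic energy gained is K = qV = (2×1.60×10^-19)(85.2) = 2.73×10^-17 J.
v = √(2K/m) = 9.06×10^4 m/s.
r = mv/(qB) = (6.64×10^-27)(9.06×10^4) / [(2×1.60×10^-19)(0.853)] = 2.20×10^-3 m.

r ≈ 2.20 mm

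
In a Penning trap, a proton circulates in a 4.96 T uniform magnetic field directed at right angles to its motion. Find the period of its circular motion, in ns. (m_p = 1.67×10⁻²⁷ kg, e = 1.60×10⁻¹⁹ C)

T ≈ 13.2 ns

The cyclotron period is independent of speed: T = 2πm/(qB).
T = 2π(1.67×10^-27) / [(1×1.60×10^-19)(4.96)] = 1.32×10^-8 s.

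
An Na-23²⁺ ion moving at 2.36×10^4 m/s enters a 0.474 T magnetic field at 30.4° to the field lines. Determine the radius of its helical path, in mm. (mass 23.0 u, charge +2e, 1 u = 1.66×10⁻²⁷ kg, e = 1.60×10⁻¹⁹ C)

Only the perpendicular component v⊥ = v sin30.4° = 1.19×10^4 m/s is bent by the field.
r = m v⊥ /(qB) = (3.82×10^-26)(1.19×10^4) / [(2×1.60×10^-19)(0.474)] = 3.01×10^-3 m.

r ≈ 3.01 mm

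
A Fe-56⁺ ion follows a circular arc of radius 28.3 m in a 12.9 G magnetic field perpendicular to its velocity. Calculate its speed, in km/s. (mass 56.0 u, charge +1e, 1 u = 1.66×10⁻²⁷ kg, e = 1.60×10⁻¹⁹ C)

v ≈ 62.8 km/s

From qvB = mv²/r, v = qBr/m.
v = (1×1.60×10^-19)(1.29×10^-3)(28.3) / (9.30×10^-26) = 6.28×10^4 m/s.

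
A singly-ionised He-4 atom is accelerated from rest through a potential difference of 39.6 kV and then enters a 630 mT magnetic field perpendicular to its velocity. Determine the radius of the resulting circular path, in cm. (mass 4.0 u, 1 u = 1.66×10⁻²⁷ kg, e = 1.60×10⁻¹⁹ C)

r ≈ 9.10 cm

The kinetic energy gained is K = qV = (1×1.60×10^-19)(3.96×10^4) = 6.34×10^-15 J.
v = √(2K/m) = 1.38×10^6 m/s.
r = mv/(qB) = (6.64×10^-27)(1.38×10^6) / [(1×1.60×10^-19)(0.630)] = 0.0910 m.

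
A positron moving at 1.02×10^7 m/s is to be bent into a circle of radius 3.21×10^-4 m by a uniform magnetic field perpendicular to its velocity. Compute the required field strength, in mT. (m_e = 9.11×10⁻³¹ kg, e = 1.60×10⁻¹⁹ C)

qvB = mv²/r gives B = mv/(qr).
B = (9.11×10^-31)(1.02×10^7) / [(1×1.60×10^-19)(3.21×10^-4)] = 0.181 T.

B ≈ 181 mT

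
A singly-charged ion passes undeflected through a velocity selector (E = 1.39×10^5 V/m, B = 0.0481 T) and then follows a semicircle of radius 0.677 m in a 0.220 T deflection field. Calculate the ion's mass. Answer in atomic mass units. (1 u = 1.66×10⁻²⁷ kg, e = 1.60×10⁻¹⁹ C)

m ≈ 4.97 u

v = E/B₁ = 2.89×10^6 m/s.
From r = mv/(qB₂), m = qB₂r/v = (1×1.60×10^-19)(0.220)(0.677) / (2.89×10^6) = 8.25×10^-27 kg.
In atomic mass units: m = 8.25×10^-27 / 1.66×10^-27 = 4.97 u.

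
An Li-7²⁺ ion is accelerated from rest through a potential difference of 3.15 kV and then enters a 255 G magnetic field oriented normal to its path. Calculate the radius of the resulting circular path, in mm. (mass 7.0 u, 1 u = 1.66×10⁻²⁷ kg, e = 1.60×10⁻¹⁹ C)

The kinetic energy gained is K = qV = (2×1.60×10^-19)(3150) = 1.01×10^-15 J.
v = √(2K/m) = 4.17×10^5 m/s.
r = mv/(qB) = (1.16×10^-26)(4.17×10^5) / [(2×1.60×10^-19)(0.0255)] = 0.593 m.

r ≈ 593 mm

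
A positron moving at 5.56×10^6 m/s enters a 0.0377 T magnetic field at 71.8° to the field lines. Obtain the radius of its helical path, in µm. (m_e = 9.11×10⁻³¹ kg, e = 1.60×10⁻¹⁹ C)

Only the perpendicular component v⊥ = v sin71.8° = 5.28×10^6 m/s is bent by the field.
r = m v⊥ /(qB) = (9.11×10^-31)(5.28×10^6) / [(1×1.60×10^-19)(0.0377)] = 7.98×10^-4 m.

r ≈ 798 µm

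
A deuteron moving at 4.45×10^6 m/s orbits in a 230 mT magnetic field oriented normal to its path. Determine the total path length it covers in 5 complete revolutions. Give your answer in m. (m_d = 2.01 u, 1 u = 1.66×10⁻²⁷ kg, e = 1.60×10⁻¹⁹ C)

r = mv/(qB) = 0.403 m, so one revolution covers 2πr = 2.54 m.
In 5 revolutions: L = 5·2πr = 12.7 m.

L ≈ 12.7 m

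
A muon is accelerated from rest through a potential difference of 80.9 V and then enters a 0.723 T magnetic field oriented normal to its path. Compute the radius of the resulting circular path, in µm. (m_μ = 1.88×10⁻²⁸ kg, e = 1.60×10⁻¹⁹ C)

The kinetic energy gained is K = qV = (1×1.60×10^-19)(80.9) = 1.29×10^-17 J.
v = √(2K/m) = 3.71×10^5 m/s.
r = mv/(qB) = (1.88×10^-28)(3.71×10^5) / [(1×1.60×10^-19)(0.723)] = 6.03×10^-4 m.

r ≈ 603 µm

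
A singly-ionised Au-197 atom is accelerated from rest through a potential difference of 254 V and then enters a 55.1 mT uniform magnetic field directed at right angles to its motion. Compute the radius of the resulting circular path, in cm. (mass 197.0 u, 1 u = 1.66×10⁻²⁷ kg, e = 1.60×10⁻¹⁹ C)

r ≈ 58.5 cm

The kinetic energy gained is K = qV = (1×1.60×10^-19)(254) = 4.06×10^-17 J.
v = √(2K/m) = 1.58×10^4 m/s.
r = mv/(qB) = (3.27×10^-25)(1.58×10^4) / [(1×1.60×10^-19)(0.0551)] = 0.585 m.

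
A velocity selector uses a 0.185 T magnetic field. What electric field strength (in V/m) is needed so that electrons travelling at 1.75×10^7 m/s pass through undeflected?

qE = qvB ⇒ E = vB = (1.75×10^7)(0.185) = 3.24×10^6 V/m.

E ≈ 3.24×10^6 V/m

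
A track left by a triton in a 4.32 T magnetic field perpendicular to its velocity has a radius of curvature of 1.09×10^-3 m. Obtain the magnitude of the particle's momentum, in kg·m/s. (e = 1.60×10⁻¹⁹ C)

Since qvB = mv²/r, the momentum p = mv = qBr.
p = (1×1.60×10^-19)(4.32)(1.09×10^-3) = 7.53×10^-22 kg·m/s.

p ≈ 7.53×10^-22 kg·m/s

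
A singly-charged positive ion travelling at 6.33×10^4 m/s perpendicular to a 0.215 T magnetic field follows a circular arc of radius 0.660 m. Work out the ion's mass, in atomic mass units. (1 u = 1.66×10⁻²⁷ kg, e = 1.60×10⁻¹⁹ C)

qvB = mv²/r ⇒ m = qBr/v.
m = (1×1.60×10^-19)(0.215)(0.660) / (6.33×10^4) = 3.59×10^-25 kg = 216 u.

m ≈ 216 u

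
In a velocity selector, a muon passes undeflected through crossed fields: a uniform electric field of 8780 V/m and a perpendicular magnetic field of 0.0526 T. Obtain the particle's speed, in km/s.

v ≈ 167 km/s

For zero net force, qE = qvB, so v = E/B.
v = (8780) / (0.0526) = 1.67×10^5 m/s.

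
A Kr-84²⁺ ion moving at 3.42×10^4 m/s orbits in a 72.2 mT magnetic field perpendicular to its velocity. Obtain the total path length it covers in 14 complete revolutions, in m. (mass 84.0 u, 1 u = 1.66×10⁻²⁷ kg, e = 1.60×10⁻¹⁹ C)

r = mv/(qB) = 0.206 m, so one revolution covers 2πr = 1.30 m.
In 14 revolutions: L = 14·2πr = 18.2 m.

L ≈ 18.2 m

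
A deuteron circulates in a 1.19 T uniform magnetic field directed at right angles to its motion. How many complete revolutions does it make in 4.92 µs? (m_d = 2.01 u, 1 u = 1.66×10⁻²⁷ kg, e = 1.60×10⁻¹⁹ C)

T = 2πm/(qB) = 2π(3.3366×10^-27) / [(1×1.60×10^-19)(1.19)] = 1.1011×10^-7 s.
N = t/T = 4.92×10^-6 / 1.1011×10^-7 ≈ 44.68, so 44 complete revolutions.

N = 44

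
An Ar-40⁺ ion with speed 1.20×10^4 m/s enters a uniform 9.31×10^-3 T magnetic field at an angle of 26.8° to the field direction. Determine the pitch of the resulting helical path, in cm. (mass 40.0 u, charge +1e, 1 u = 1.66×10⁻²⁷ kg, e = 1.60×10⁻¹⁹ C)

The velocity component along B is v∥ = v cos26.8° = 1.07×10^4 m/s.
The cyclotron period T = 2πm/(qB) = 2.80×10^-4 s is set by m, q, B alone.
Pitch = v∥·T = (1.07×10^4)(2.80×10^-4) = 3.00 m.

pitch ≈ 300 cm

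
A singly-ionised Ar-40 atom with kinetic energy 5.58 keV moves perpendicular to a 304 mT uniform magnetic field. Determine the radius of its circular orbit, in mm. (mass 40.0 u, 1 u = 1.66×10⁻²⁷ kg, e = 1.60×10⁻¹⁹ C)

r ≈ 224 mm

Convert the energy: K = 5.58 keV = 8.93×10^-16 J.
v = √(2K/m) = √(2·8.93×10^-16/6.64×10^-26) = 1.64×10^5 m/s.
r = mv/(qB) = (6.64×10^-26)(1.64×10^5) / [(1×1.60×10^-19)(0.304)] = 0.224 m.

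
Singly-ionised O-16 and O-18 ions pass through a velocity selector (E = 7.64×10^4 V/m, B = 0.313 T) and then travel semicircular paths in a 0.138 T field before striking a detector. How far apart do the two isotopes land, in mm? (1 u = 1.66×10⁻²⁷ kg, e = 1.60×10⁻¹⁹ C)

Both emerge at v = E/B₁ = 2.44×10^5 m/s.
r = mv/(qB₂), so r₁ = 0.2936 m and r₂ = 0.3303 m, giving Δr = 0.0367 m.
After a semicircle each ion lands a diameter 2r from the entry slit, so the separation is 2Δr = 0.0734 m.

Δd ≈ 73.4 mm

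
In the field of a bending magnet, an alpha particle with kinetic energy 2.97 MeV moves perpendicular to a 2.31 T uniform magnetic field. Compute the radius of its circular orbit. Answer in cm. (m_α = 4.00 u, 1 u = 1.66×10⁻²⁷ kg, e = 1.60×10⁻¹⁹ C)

Convert the energy: K = 2.97 MeV = 4.75×10^-13 J.
v = √(2K/m) = √(2·4.75×10^-13/6.64×10^-27) = 1.20×10^7 m/s.
r = mv/(qB) = (6.64×10^-27)(1.20×10^7) / [(2×1.60×10^-19)(2.31)] = 0.107 m.

r ≈ 10.7 cm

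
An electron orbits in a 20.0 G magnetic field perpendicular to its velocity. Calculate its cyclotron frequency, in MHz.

f = qB/(2πm) = (1×1.60×10^-19)(2.00×10^-3) / [2π(9.11×10^-31)] = 5.59×10^7 Hz.

f ≈ 55.9 MHz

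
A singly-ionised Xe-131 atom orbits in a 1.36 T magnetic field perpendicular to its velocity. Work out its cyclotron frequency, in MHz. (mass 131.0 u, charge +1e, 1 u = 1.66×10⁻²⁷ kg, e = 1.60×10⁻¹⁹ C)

f = qB/(2πm) = (1×1.60×10^-19)(1.36) / [2π(2.17×10^-25)] = 1.59×10^5 Hz.

f ≈ 0.159 MHz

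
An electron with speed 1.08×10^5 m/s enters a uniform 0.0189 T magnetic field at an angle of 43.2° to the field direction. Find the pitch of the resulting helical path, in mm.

The velocity component along B is v∥ = v cos43.2° = 7.87×10^4 m/s.
The cyclotron period T = 2πm/(qB) = 1.89×10^-9 s is set by m, q, B alone.
Pitch = v∥·T = (7.87×10^4)(1.89×10^-9) = 1.49×10^-4 m.

pitch ≈ 0.149 mm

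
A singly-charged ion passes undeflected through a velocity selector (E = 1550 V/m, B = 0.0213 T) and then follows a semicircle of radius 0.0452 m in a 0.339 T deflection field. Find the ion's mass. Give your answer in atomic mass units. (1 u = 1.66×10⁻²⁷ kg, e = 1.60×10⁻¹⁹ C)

v = E/B₁ = 7.28×10^4 m/s.
From r = mv/(qB₂), m = qB₂r/v = (1×1.60×10^-19)(0.339)(0.0452) / (7.28×10^4) = 3.37×10^-26 kg.
In atomic mass units: m = 3.37×10^-26 / 1.66×10^-27 = 20.3 u.

m ≈ 20.3 u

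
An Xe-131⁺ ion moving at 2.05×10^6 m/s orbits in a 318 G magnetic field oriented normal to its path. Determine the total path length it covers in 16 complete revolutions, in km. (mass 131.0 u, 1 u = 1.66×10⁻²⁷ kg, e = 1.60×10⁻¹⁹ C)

L ≈ 8.81 km

r = mv/(qB) = 87.6 m, so one revolution covers 2πr = 551 m.
In 16 revolutions: L = 16·2πr = 8810 m.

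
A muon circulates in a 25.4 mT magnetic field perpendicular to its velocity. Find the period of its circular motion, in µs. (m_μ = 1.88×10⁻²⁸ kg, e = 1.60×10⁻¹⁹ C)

T ≈ 0.291 µs

The cyclotron period is independent of speed: T = 2πm/(qB).
T = 2π(1.88×10^-28) / [(1×1.60×10^-19)(0.0254)] = 2.91×10^-7 s.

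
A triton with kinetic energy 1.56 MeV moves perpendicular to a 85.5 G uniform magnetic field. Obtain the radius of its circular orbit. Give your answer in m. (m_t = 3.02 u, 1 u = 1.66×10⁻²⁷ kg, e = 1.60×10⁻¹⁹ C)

r ≈ 36.6 m

Convert the energy: K = 1.56 MeV = 2.50×10^-13 J.
v = √(2K/m) = √(2·2.50×10^-13/5.01×10^-27) = 9.98×10^6 m/s.
r = mv/(qB) = (5.01×10^-27)(9.98×10^6) / [(1×1.60×10^-19)(8.55×10^-3)] = 36.6 m.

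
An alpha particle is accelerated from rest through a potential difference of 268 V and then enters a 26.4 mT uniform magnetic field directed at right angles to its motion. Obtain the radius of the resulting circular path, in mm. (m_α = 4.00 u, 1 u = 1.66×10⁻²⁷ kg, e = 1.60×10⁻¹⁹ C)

r ≈ 126 mm

The kinetic energy gained is K = qV = (2×1.60×10^-19)(268) = 8.58×10^-17 J.
v = √(2K/m) = 1.61×10^5 m/s.
r = mv/(qB) = (6.64×10^-27)(1.61×10^5) / [(2×1.60×10^-19)(0.0264)] = 0.126 m.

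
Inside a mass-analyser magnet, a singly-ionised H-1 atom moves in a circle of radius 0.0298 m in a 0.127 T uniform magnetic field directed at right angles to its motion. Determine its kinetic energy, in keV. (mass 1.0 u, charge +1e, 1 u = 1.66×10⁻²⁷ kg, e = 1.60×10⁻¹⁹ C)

K ≈ 0.690 keV

v = qBr/m = (1×1.60×10^-19)(0.127)(0.0298) / (1.66×10^-27) = 3.65×10^5 m/s.
K = ½mv² = 0.5·(1.66×10^-27)·(3.65×10^5)² = 1.10×10^-16 J = 0.690 keV.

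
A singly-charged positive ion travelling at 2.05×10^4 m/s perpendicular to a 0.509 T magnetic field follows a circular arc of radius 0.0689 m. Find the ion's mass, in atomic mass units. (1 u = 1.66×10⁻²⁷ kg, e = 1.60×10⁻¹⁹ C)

m ≈ 165 u

qvB = mv²/r ⇒ m = qBr/v.
m = (1×1.60×10^-19)(0.509)(0.0689) / (2.05×10^4) = 2.74×10^-25 kg = 165 u.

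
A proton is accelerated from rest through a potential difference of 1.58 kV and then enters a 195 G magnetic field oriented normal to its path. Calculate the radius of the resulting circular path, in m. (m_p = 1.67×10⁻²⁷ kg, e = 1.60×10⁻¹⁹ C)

r ≈ 0.295 m

The kinetic energy gained is K = qV = (1×1.60×10^-19)(1580) = 2.53×10^-16 J.
v = √(2K/m) = 5.50×10^5 m/s.
r = mv/(qB) = (1.67×10^-27)(5.50×10^5) / [(1×1.60×10^-19)(0.0195)] = 0.295 m.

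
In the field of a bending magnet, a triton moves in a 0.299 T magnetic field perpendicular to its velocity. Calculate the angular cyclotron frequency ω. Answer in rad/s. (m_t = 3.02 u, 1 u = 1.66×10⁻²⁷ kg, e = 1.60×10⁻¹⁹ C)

ω = qB/m = (1×1.60×10^-19)(0.299) / (5.01×10^-27) = 9.54×10^6 rad/s.

ω ≈ 9.54×10^6 rad/s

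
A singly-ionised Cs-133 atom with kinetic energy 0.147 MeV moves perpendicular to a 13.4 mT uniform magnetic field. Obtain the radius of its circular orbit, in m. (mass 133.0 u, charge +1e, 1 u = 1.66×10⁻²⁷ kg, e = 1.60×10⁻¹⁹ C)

Convert the energy: K = 0.147 MeV = 2.35×10^-14 J.
v = √(2K/m) = √(2·2.35×10^-14/2.21×10^-25) = 4.62×10^5 m/s.
r = mv/(qB) = (2.21×10^-25)(4.62×10^5) / [(1×1.60×10^-19)(0.0134)] = 47.5 m.

r ≈ 47.5 m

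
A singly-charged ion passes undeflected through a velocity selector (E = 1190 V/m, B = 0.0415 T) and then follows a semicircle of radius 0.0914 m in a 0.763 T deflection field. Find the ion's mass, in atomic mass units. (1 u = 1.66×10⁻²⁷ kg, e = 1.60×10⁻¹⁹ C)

v = E/B₁ = 2.87×10^4 m/s.
From r = mv/(qB₂), m = qB₂r/v = (1×1.60×10^-19)(0.763)(0.0914) / (2.87×10^4) = 3.89×10^-25 kg.
In atomic mass units: m = 3.89×10^-25 / 1.66×10^-27 = 234 u.

m ≈ 234 u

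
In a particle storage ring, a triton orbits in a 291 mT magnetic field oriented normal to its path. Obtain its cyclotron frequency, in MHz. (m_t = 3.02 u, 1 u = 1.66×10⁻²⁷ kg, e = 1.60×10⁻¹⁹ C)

f = qB/(2πm) = (1×1.60×10^-19)(0.291) / [2π(5.01×10^-27)] = 1.48×10^6 Hz.

f ≈ 1.48 MHz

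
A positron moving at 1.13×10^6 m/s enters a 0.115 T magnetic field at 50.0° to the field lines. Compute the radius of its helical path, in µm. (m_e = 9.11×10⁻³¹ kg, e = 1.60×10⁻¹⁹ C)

r ≈ 42.9 µm

Only the perpendicular component v⊥ = v sin50.0° = 8.66×10^5 m/s is bent by the field.
r = m v⊥ /(qB) = (9.11×10^-31)(8.66×10^5) / [(1×1.60×10^-19)(0.115)] = 4.29×10^-5 m.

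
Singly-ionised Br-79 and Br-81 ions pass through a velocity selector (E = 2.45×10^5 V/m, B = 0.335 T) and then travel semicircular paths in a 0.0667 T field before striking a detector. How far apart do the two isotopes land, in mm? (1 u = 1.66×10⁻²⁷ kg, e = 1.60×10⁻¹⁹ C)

Both emerge at v = E/B₁ = 7.31×10^5 m/s.
r = mv/(qB₂), so r₁ = 8.987 m and r₂ = 9.214 m, giving Δr = 0.228 m.
After a semicircle each ion lands a diameter 2r from the entry slit, so the separation is 2Δr = 0.455 m.

Δd ≈ 455 mm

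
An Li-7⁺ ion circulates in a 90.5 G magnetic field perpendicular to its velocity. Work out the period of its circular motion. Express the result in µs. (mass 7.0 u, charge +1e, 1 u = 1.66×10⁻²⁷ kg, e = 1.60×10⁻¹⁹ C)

T ≈ 50.4 µs

The cyclotron period is independent of speed: T = 2πm/(qB).
T = 2π(1.16×10^-26) / [(1×1.60×10^-19)(9.05×10^-3)] = 5.04×10^-5 s.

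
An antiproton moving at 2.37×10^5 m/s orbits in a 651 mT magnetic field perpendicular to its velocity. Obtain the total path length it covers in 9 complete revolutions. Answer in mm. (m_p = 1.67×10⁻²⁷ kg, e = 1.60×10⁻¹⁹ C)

r = mv/(qB) = 3.80×10^-3 m, so one revolution covers 2πr = 0.0239 m.
In 9 revolutions: L = 9·2πr = 0.215 m.

L ≈ 215 mm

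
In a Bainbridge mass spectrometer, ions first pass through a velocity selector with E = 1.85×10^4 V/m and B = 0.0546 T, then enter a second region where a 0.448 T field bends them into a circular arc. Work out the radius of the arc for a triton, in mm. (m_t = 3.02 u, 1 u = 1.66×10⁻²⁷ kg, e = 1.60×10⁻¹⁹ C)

r ≈ 23.7 mm

The selector passes v = E/B = 1.85×10^4/0.0546 = 3.39×10^5 m/s.
In the deflection region, r = mv/(qB₂) = (5.01×10^-27)(3.39×10^5) / [(1×1.60×10^-19)(0.448)] = 0.0237 m.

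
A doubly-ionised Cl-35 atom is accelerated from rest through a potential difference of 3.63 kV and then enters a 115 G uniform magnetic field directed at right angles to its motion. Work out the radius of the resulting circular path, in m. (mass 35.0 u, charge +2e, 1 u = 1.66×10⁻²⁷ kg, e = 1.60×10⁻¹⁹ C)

The kinetic energy gained is K = qV = (2×1.60×10^-19)(3630) = 1.16×10^-15 J.
v = √(2K/m) = 2.00×10^5 m/s.
r = mv/(qB) = (5.81×10^-26)(2.00×10^5) / [(2×1.60×10^-19)(0.0115)] = 3.16 m.

r ≈ 3.16 m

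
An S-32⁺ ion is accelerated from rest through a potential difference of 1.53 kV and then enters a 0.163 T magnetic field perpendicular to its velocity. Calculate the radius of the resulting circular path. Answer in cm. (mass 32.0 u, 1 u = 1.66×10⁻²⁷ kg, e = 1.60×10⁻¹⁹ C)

The kinetic energy gained is K = qV = (1×1.60×10^-19)(1530) = 2.45×10^-16 J.
v = √(2K/m) = 9.60×10^4 m/s.
r = mv/(qB) = (5.31×10^-26)(9.60×10^4) / [(1×1.60×10^-19)(0.163)] = 0.196 m.

r ≈ 19.6 cm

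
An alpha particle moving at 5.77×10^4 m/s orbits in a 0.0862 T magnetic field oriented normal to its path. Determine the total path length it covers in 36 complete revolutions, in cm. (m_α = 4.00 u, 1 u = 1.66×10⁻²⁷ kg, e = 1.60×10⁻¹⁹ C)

L ≈ 314 cm

r = mv/(qB) = 0.0139 m, so one revolution covers 2πr = 0.0873 m.
In 36 revolutions: L = 36·2πr = 3.14 m.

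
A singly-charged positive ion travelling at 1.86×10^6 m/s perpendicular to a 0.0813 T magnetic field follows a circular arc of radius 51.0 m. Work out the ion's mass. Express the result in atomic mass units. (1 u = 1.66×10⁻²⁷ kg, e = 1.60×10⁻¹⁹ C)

qvB = mv²/r ⇒ m = qBr/v.
m = (1×1.60×10^-19)(0.0813)(51.0) / (1.86×10^6) = 3.57×10^-25 kg = 215 u.

m ≈ 215 u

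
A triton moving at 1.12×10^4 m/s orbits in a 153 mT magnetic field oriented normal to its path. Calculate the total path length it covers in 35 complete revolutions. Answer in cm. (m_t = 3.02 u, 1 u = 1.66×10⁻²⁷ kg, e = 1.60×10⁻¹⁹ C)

L ≈ 50.4 cm

r = mv/(qB) = 2.29×10^-3 m, so one revolution covers 2πr = 0.0144 m.
In 35 revolutions: L = 35·2πr = 0.504 m.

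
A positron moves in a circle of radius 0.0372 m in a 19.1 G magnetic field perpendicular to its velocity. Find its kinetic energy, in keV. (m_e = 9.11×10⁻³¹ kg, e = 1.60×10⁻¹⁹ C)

K ≈ 0.443 keV

v = qBr/m = (1×1.60×10^-19)(1.91×10^-3)(0.0372) / (9.11×10^-31) = 1.25×10^7 m/s.
K = ½mv² = 0.5·(9.11×10^-31)·(1.25×10^7)² = 7.09×10^-17 J = 0.443 keV.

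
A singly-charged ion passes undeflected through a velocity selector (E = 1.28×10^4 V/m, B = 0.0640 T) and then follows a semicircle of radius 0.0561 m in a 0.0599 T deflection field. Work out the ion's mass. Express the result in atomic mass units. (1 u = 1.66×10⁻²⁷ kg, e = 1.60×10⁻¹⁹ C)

v = E/B₁ = 2.00×10^5 m/s.
From r = mv/(qB₂), m = qB₂r/v = (1×1.60×10^-19)(0.0599)(0.0561) / (2.00×10^5) = 2.69×10^-27 kg.
In atomic mass units: m = 2.69×10^-27 / 1.66×10^-27 = 1.62 u.

m ≈ 1.62 u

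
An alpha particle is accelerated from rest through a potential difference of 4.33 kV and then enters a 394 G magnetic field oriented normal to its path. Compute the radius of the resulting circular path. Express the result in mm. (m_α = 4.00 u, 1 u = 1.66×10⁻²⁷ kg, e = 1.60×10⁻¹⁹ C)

The kinetic energy gained is K = qV = (2×1.60×10^-19)(4330) = 1.39×10^-15 J.
v = √(2K/m) = 6.46×10^5 m/s.
r = mv/(qB) = (6.64×10^-27)(6.46×10^5) / [(2×1.60×10^-19)(0.0394)] = 0.340 m.

r ≈ 340 mm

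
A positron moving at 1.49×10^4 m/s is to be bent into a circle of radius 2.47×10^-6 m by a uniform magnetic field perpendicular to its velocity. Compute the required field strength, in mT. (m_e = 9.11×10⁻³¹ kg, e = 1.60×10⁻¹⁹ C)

B ≈ 34.3 mT

qvB = mv²/r gives B = mv/(qr).
B = (9.11×10^-31)(1.49×10^4) / [(1×1.60×10^-19)(2.47×10^-6)] = 0.0343 T.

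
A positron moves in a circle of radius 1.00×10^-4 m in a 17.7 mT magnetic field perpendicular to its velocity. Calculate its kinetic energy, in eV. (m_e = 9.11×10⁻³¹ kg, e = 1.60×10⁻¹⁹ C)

K ≈ 0.275 eV

v = qBr/m = (1×1.60×10^-19)(0.0177)(1.00×10^-4) / (9.11×10^-31) = 3.11×10^5 m/s.
K = ½mv² = 0.5·(9.11×10^-31)·(3.11×10^5)² = 4.40×10^-20 J = 0.275 eV.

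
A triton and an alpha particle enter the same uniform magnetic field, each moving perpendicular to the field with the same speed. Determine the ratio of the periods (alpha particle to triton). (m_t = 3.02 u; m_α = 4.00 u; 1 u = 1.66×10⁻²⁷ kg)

T = 2πm/(qB) is independent of speed, so T₂/T₁ = (m₂/q₂)/(m₁/q₁).
T_{alpha particle}/T_{triton} = (6.64×10^-27/2e) / (5.01×10^-27/1e) = 0.662.

ratio ≈ 0.662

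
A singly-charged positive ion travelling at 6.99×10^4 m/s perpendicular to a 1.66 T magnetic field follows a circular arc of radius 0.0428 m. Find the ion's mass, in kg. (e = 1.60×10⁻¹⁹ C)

qvB = mv²/r ⇒ m = qBr/v.
m = (1×1.60×10^-19)(1.66)(0.0428) / (6.99×10^4) = 1.63×10^-25 kg.

m ≈ 1.63×10^-25 kg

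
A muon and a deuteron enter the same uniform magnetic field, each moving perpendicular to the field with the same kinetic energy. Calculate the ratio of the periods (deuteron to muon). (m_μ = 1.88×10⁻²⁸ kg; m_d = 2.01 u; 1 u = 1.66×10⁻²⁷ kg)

ratio ≈ 17.7

T = 2πm/(qB) is independent of speed, so T₂/T₁ = (m₂/q₂)/(m₁/q₁).
T_{deuteron}/T_{muon} = (3.34×10^-27/1e) / (1.88×10^-28/1e) = 17.7.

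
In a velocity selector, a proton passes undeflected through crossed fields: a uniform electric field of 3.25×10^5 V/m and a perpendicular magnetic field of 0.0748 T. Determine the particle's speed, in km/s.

v ≈ 4340 km/s

For zero net force, qE = qvB, so v = E/B.
v = (3.25×10^5) / (0.0748) = 4.34×10^6 m/s.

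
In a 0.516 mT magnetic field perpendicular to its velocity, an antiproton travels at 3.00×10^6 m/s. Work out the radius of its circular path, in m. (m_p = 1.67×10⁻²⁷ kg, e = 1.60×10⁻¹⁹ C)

r ≈ 60.7 m

The magnetic force provides the centripetal force: qvB = mv²/r, so r = mv/(qB).
r = (1.67×10^-27 kg)(3.00×10^6 m/s) / [(1×1.60×10^-19 C)(5.16×10^-4 T)] = 60.7 m.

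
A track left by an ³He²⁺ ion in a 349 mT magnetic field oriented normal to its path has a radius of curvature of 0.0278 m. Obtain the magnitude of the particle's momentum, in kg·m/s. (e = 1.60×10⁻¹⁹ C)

p ≈ 3.10×10^-21 kg·m/s

Since qvB = mv²/r, the momentum p = mv = qBr.
p = (2×1.60×10^-19)(0.349)(0.0278) = 3.10×10^-21 kg·m/s.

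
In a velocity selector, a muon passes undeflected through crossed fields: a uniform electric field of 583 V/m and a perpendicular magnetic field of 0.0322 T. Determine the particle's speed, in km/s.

v ≈ 18.1 km/s

For zero net force, qE = qvB, so v = E/B.
v = (583) / (0.0322) = 1.81×10^4 m/s.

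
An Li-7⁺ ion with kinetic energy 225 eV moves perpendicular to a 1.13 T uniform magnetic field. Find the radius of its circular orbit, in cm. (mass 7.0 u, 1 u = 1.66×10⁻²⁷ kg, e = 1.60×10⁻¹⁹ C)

r ≈ 0.506 cm

Convert the energy: K = 225 eV = 3.60×10^-17 J.
v = √(2K/m) = √(2·3.60×10^-17/1.16×10^-26) = 7.87×10^4 m/s.
r = mv/(qB) = (1.16×10^-26)(7.87×10^4) / [(1×1.60×10^-19)(1.13)] = 5.06×10^-3 m.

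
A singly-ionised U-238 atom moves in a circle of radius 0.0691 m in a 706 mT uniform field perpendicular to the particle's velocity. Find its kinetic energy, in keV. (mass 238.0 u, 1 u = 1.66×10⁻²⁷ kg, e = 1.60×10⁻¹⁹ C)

v = qBr/m = (1×1.60×10^-19)(0.706)(0.0691) / (3.95×10^-25) = 1.98×10^4 m/s.
K = ½mv² = 0.5·(3.95×10^-25)·(1.98×10^4)² = 7.71×10^-17 J = 0.482 keV.

K ≈ 0.482 keV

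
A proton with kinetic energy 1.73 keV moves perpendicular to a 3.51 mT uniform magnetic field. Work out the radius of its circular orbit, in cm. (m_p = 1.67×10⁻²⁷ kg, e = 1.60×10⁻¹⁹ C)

r ≈ 171 cm

Convert the energy: K = 1.73 keV = 2.77×10^-16 J.
v = √(2K/m) = √(2·2.77×10^-16/1.67×10^-27) = 5.76×10^5 m/s.
r = mv/(qB) = (1.67×10^-27)(5.76×10^5) / [(1×1.60×10^-19)(3.51×10^-3)] = 1.71 m.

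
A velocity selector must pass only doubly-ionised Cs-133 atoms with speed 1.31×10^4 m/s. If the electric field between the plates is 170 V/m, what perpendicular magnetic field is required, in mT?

qE = qvB ⇒ B = E/v = (170) / (1.31×10^4) = 0.0130 T.

B ≈ 13.0 mT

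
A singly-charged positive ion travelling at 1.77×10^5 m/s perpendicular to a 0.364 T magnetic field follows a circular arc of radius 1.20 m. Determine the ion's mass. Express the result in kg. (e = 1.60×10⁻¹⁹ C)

m ≈ 3.95×10^-25 kg

qvB = mv²/r ⇒ m = qBr/v.
m = (1×1.60×10^-19)(0.364)(1.20) / (1.77×10^5) = 3.95×10^-25 kg.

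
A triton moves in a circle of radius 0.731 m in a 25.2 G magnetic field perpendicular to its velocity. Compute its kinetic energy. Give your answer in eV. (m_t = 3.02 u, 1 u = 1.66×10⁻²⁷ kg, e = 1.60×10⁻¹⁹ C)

v = qBr/m = (1×1.60×10^-19)(2.52×10^-3)(0.731) / (5.01×10^-27) = 5.88×10^4 m/s.
K = ½mv² = 0.5·(5.01×10^-27)·(5.88×10^4)² = 8.66×10^-18 J = 54.2 eV.

K ≈ 54.2 eV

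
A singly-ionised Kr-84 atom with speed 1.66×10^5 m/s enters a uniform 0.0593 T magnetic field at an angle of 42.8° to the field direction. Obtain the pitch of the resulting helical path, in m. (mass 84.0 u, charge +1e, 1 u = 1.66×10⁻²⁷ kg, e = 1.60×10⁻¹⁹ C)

pitch ≈ 11.2 m

The velocity component along B is v∥ = v cos42.8° = 1.22×10^5 m/s.
The cyclotron period T = 2πm/(qB) = 9.23×10^-5 s is set by m, q, B alone.
Pitch = v∥·T = (1.22×10^5)(9.23×10^-5) = 11.2 m.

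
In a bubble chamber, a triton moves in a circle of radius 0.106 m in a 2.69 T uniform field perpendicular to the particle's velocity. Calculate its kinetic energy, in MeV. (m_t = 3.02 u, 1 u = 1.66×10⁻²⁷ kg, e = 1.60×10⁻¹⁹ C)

v = qBr/m = (1×1.60×10^-19)(2.69)(0.106) / (5.01×10^-27) = 9.10×10^6 m/s.
K = ½mv² = 0.5·(5.01×10^-27)·(9.10×10^6)² = 2.08×10^-13 J = 1.30 MeV.

K ≈ 1.30 MeV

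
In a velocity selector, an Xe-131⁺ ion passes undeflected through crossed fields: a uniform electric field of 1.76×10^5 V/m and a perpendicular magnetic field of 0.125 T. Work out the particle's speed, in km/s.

v ≈ 1410 km/s

For zero net force, qE = qvB, so v = E/B.
v = (1.76×10^5) / (0.125) = 1.41×10^6 m/s.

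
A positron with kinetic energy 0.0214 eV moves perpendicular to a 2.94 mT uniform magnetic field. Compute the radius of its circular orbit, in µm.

Convert the energy: K = 0.0214 eV = 3.42×10^-21 J.
v = √(2K/m) = √(2·3.42×10^-21/9.11×10^-31) = 8.67×10^4 m/s.
r = mv/(qB) = (9.11×10^-31)(8.67×10^4) / [(1×1.60×10^-19)(2.94×10^-3)] = 1.68×10^-4 m.

r ≈ 168 µm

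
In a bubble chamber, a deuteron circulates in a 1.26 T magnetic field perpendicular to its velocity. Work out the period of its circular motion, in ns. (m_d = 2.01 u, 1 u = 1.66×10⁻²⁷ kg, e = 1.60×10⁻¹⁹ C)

The cyclotron period is independent of speed: T = 2πm/(qB).
T = 2π(3.34×10^-27) / [(1×1.60×10^-19)(1.26)] = 1.04×10^-7 s.

T ≈ 104 ns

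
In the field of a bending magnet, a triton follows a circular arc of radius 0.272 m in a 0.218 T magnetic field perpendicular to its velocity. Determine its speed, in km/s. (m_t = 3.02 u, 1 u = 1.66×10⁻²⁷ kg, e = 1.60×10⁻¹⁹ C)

v ≈ 1890 km/s

From qvB = mv²/r, v = qBr/m.
v = (1×1.60×10^-19)(0.218)(0.272) / (5.01×10^-27) = 1.89×10^6 m/s.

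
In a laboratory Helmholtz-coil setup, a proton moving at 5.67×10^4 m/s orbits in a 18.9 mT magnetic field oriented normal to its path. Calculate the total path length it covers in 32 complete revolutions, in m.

r = mv/(qB) = 0.0313 m, so one revolution covers 2πr = 0.197 m.
In 32 revolutions: L = 32·2πr = 6.30 m.

L ≈ 6.30 m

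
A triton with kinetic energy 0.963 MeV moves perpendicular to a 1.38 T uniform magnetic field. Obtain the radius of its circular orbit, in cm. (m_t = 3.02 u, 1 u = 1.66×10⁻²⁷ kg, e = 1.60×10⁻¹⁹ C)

Convert the energy: K = 0.963 MeV = 1.54×10^-13 J.
v = √(2K/m) = √(2·1.54×10^-13/5.01×10^-27) = 7.84×10^6 m/s.
r = mv/(qB) = (5.01×10^-27)(7.84×10^6) / [(1×1.60×10^-19)(1.38)] = 0.178 m.

r ≈ 17.8 cm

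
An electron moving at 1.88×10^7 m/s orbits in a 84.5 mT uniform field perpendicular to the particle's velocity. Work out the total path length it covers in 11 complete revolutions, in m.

r = mv/(qB) = 1.27×10^-3 m, so one revolution covers 2πr = 7.96×10^-3 m.
In 11 revolutions: L = 11·2πr = 0.0876 m.

L ≈ 0.0876 m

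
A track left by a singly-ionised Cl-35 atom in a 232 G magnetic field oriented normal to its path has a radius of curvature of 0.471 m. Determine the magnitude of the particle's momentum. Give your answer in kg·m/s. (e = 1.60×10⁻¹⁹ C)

Since qvB = mv²/r, the momentum p = mv = qBr.
p = (1×1.60×10^-19)(0.0232)(0.471) = 1.75×10^-21 kg·m/s.

p ≈ 1.75×10^-21 kg·m/s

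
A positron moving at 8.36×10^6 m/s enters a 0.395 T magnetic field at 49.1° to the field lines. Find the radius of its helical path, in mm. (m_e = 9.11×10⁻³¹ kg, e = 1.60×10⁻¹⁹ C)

r ≈ 0.0911 mm

Only the perpendicular component v⊥ = v sin49.1° = 6.32×10^6 m/s is bent by the field.
r = m v⊥ /(qB) = (9.11×10^-31)(6.32×10^6) / [(1×1.60×10^-19)(0.395)] = 9.11×10^-5 m.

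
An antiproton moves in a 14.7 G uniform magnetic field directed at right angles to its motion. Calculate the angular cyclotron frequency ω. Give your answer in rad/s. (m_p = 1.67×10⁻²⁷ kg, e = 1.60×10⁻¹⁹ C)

ω = qB/m = (1×1.60×10^-19)(1.47×10^-3) / (1.67×10^-27) = 1.41×10^5 rad/s.

ω ≈ 1.41×10^5 rad/s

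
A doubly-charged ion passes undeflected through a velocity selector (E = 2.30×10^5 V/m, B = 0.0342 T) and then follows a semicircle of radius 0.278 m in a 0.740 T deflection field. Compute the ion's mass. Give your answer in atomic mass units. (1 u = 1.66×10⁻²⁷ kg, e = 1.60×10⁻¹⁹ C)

v = E/B₁ = 6.73×10^6 m/s.
From r = mv/(qB₂), m = qB₂r/v = (2×1.60×10^-19)(0.740)(0.278) / (6.73×10^6) = 9.79×10^-27 kg.
In atomic mass units: m = 9.79×10^-27 / 1.66×10^-27 = 5.90 u.

m ≈ 5.90 u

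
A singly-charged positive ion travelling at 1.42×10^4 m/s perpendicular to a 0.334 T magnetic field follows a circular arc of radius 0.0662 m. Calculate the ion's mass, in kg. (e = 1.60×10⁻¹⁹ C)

qvB = mv²/r ⇒ m = qBr/v.
m = (1×1.60×10^-19)(0.334)(0.0662) / (1.42×10^4) = 2.49×10^-25 kg.

m ≈ 2.49×10^-25 kg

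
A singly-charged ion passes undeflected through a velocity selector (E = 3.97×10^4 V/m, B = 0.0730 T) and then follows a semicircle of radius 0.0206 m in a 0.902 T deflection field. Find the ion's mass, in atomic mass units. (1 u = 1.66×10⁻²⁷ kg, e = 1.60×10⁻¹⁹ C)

m ≈ 3.29 u

v = E/B₁ = 5.44×10^5 m/s.
From r = mv/(qB₂), m = qB₂r/v = (1×1.60×10^-19)(0.902)(0.0206) / (5.44×10^5) = 5.47×10^-27 kg.
In atomic mass units: m = 5.47×10^-27 / 1.66×10^-27 = 3.29 u.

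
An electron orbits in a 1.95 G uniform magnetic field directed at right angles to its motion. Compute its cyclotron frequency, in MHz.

f ≈ 5.45 MHz

f = qB/(2πm) = (1×1.60×10^-19)(1.95×10^-4) / [2π(9.11×10^-31)] = 5.45×10^6 Hz.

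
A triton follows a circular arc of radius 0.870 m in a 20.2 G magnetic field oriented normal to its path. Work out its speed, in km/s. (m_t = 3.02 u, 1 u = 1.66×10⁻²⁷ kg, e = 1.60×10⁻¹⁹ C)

From qvB = mv²/r, v = qBr/m.
v = (1×1.60×10^-19)(2.02×10^-3)(0.870) / (5.01×10^-27) = 5.61×10^4 m/s.

v ≈ 56.1 km/s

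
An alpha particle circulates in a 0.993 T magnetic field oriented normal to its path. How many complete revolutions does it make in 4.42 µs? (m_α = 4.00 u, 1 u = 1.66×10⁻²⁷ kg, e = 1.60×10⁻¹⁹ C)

T = 2πm/(qB) = 2π(6.64×10^-27) / [(2×1.60×10^-19)(0.993)] = 1.3130×10^-7 s.
N = t/T = 4.42×10^-6 / 1.3130×10^-7 ≈ 33.66, so 33 complete revolutions.

N = 33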